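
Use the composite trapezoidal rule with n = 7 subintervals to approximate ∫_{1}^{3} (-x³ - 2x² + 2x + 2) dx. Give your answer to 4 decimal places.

-25.5510

h = (3 − 1)/7 = 0.285714.
Nodes x₀,…,x₇ = 1, 1.285714, 1.571429, 1.857143, 2.142857, 2.428571, 2.714286, 3.
f(x) = -x³ - 2x² + 2x + 2: f₀=1, f₁=-0.860058, f₂=-3.676385, f₃=-7.588921, f₄=-12.737609, f₅=-19.262391, f₆=-27.303207, f₇=-37.
(h/2)·[f₀ + 2f₁ + 2f₂ + 2f₃ + 2f₄ + 2f₅ + 2f₆ + f₇] = 0.142857·(-178.857143) = -25.5510.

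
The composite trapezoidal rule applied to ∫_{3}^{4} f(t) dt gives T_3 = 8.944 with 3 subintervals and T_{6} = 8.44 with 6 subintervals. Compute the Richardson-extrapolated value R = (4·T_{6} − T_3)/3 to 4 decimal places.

8.2720

R = (4·T_{6} − T_3) / 3 = (4·8.44 − 8.944)/3 = (24.816)/3 = 8.2720.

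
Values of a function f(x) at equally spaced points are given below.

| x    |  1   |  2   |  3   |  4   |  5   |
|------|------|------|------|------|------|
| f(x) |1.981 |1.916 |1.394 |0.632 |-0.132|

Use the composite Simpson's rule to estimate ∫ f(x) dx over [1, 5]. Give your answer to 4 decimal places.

h = 1, n = 4.
(h/3)·[y₀ + 4y₁ + 2y₂ + 4y₃ + y₄] = 0.333333·(14.829) = 4.9430.

4.9430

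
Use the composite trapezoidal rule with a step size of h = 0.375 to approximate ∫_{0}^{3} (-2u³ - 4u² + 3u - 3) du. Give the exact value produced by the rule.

h = (3 − 0)/8 = 0.375.
Nodes u₀,…,u₈ = 0, 0.375, 0.75, 1.125, 1.5, 1.875, 2.25, 2.625, 3.
f(u) = -2u³ - 4u² + 3u - 3: f₀=-3, f₁=-2.54296875, f₂=-3.84375, f₃=-7.53515625, f₄=-14.25, f₅=-24.62109375, f₆=-39.28125, f₇=-58.86328125, f₈=-84.
(h/2)·[f₀ + 2f₁ + 2f₂ + 2f₃ + 2f₄ + 2f₅ + 2f₆ + 2f₇ + f₈] = 0.1875·(-388.875) = -72.9140625.

-72.9140625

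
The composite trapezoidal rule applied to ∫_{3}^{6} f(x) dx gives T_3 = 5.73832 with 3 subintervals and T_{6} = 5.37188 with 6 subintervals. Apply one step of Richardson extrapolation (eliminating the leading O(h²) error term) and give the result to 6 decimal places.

R = (4·T_{6} − T_3) / 3 = (4·5.37188 − 5.73832)/3 = (15.74920)/3 = 5.249733.

5.249733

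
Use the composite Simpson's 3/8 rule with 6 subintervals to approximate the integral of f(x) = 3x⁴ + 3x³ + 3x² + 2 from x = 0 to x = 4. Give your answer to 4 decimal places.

h = (4 − 0)/6 = 0.666667.
Nodes x₀,…,x₆ = 0, 0.666667, 1.333333, 2, 2.666667, 3.333333, 4.
f(x) = 3x⁴ + 3x³ + 3x² + 2: f₀=2, f₁=4.814815, f₂=23.925926, f₃=86, f₄=231.925926, f₅=516.814815, f₆=1010.
(3h/8)·[f₀ + 3f₁ + 3f₂ + 2f₃ + 3f₄ + 3f₅ + f₆] = 0.25·(3516.444444) = 879.1111.

879.1111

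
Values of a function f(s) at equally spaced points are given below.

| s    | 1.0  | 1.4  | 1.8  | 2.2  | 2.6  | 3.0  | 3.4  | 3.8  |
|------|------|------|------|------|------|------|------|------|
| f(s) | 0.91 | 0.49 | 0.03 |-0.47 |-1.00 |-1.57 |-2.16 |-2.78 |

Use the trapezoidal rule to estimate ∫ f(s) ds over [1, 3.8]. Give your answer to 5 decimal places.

-2.24600

h = 0.4, n = 7.
(h/2)·[y₀ + 2y₁ + 2y₂ + 2y₃ + 2y₄ + 2y₅ + 2y₆ + y₇] = 0.2·(-11.23) = -2.24600.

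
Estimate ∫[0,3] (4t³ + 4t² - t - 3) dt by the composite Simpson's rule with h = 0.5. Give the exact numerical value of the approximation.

h = (3 − 0)/6 = 0.5.
Nodes t₀,…,t₆ = 0, 0.5, 1, 1.5, 2, 2.5, 3.
f(t) = 4t³ + 4t² - t - 3: f₀=-3, f₁=-2, f₂=4, f₃=18, f₄=43, f₅=82, f₆=138.
(h/3)·[f₀ + 4f₁ + 2f₂ + 4f₃ + 2f₄ + 4f₅ + f₆] = 0.166667·(621) = 103.5.

103.5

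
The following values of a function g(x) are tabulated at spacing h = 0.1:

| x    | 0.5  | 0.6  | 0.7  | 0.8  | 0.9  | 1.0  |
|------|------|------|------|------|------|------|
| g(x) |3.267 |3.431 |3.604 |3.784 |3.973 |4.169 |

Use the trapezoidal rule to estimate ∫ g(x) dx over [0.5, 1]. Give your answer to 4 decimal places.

h = 0.1, n = 5.
(h/2)·[y₀ + 2y₁ + 2y₂ + 2y₃ + 2y₄ + y₅] = 0.05·(37.020) = 1.8510.

1.8510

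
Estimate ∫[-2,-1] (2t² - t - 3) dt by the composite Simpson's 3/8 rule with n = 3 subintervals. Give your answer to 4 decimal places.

3.1667

h = (-1 − (-2))/3 = 0.333333.
Nodes t₀,…,t₃ = -2, -1.666667, -1.333333, -1.
f(t) = 2t² - t - 3: f₀=7, f₁=4.222222, f₂=1.888889, f₃=0.
(3h/8)·[f₀ + 3f₁ + 3f₂ + f₃] = 0.125·(25.333333) = 3.1667.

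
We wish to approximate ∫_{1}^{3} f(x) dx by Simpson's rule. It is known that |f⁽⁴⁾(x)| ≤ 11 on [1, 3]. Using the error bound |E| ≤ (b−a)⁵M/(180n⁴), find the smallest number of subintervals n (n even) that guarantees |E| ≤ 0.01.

4

Need 352/(180n⁴) ≤ 0.01.
n⁴ ≥ 352/(180·0.01) = 195.556 ⇒ n ≥ 3.7395, so the smallest even n is 4. (n must be even for Simpson's rule.)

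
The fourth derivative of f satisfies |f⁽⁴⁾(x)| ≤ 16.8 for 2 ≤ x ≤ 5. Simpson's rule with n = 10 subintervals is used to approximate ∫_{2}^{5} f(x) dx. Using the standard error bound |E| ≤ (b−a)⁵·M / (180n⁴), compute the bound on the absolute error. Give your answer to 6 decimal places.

0.002268

|E| ≤ (3)⁵·16.8 / (180·10⁴) = 4082.4/1800000 = 0.002268.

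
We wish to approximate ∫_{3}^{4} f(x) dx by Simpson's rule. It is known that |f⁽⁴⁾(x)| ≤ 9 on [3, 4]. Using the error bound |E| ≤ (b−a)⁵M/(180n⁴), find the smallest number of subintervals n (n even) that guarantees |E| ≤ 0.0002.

4

Need 9/(180n⁴) ≤ 0.0002.
n⁴ ≥ 9/(180·0.0002) = 250 ⇒ n ≥ 3.9764, so the smallest even n is 4. (n must be even for Simpson's rule.)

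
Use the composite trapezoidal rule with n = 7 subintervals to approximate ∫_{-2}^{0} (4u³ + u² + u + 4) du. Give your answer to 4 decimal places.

h = (0 − (-2))/7 = 0.285714.
Nodes u₀,…,u₇ = -2, -1.714286, -1.428571, -1.142857, -0.857143, -0.571429, -0.285714, 0.
f(u) = 4u³ + u² + u + 4: f₀=-26, f₁=-14.927114, f₂=-7.049563, f₃=-1.807580, f₄=1.358601, f₅=3.008746, f₆=3.702624, f₇=4.
(h/2)·[f₀ + 2f₁ + 2f₂ + 2f₃ + 2f₄ + 2f₅ + 2f₆ + f₇] = 0.142857·(-53.428571) = -7.6327.

-7.6327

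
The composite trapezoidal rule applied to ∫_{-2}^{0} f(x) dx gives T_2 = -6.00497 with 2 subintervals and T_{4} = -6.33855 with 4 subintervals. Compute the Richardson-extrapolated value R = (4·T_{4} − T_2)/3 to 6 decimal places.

-6.449743

R = (4·T_{4} − T_2) / 3 = (4·(-6.33855) − (-6.00497))/3 = (-19.34923)/3 = -6.449743.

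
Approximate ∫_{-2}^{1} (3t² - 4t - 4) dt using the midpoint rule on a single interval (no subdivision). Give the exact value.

-3.75

M = (b−a)·f(-0.5) = 3·(-1.25) = -3.75.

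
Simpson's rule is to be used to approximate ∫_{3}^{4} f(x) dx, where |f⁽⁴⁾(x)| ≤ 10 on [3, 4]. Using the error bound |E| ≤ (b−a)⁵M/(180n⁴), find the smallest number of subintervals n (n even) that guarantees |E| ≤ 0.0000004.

Need 10/(180n⁴) ≤ 0.0000004.
n⁴ ≥ 10/(180·0.0000004) = 138889 ⇒ n ≥ 19.3049, so the smallest even n is 20. (n must be even for Simpson's rule.)

20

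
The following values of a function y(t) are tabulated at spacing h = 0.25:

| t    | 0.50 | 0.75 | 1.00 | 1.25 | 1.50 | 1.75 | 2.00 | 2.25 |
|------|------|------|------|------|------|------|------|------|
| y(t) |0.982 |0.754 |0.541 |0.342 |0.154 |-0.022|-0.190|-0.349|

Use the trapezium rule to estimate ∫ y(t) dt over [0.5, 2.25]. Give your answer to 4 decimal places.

h = 0.25, n = 7.
(h/2)·[y₀ + 2y₁ + 2y₂ + 2y₃ + 2y₄ + 2y₅ + 2y₆ + y₇] = 0.125·(3.791) = 0.4739.

0.4739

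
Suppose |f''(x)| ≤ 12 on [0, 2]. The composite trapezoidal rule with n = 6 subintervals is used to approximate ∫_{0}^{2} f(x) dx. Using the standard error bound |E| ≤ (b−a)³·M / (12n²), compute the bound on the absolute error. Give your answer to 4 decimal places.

0.2222

|E| ≤ (2)³·12 / (12·6²) = 96/432 = 0.2222.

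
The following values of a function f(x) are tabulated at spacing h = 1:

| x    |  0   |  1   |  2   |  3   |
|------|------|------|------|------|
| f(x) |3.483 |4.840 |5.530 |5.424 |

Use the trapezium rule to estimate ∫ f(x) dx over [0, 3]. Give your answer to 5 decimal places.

14.82350

h = 1, n = 3.
(h/2)·[y₀ + 2y₁ + 2y₂ + y₃] = 0.5·(29.647) = 14.82350.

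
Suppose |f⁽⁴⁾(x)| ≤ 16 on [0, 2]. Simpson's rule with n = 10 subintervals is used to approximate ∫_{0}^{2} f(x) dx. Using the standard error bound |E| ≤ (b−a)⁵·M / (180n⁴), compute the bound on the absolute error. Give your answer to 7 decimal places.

|E| ≤ (2)⁵·16 / (180·10⁴) = 512/1800000 = 0.0002844.

0.0002844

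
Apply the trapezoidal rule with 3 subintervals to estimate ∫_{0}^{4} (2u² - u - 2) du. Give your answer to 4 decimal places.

h = (4 − 0)/3 = 1.333333.
Nodes u₀,…,u₃ = 0, 1.333333, 2.666667, 4.
f(u) = 2u² - u - 2: f₀=-2, f₁=0.222222, f₂=9.555556, f₃=26.
(h/2)·[f₀ + 2f₁ + 2f₂ + f₃] = 0.666667·(43.555556) = 29.0370.

29.0370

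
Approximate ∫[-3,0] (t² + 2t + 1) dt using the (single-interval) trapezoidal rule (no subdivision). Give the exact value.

7.5

T = (b−a)/2 · [f(-3) + f(0)] = 1.5·[4 + 1] = 7.5.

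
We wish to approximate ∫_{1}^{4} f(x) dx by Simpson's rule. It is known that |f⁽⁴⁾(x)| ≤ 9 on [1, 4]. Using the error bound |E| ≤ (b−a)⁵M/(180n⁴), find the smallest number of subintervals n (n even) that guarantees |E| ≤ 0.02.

Need 2187/(180n⁴) ≤ 0.02.
n⁴ ≥ 2187/(180·0.02) = 607.5 ⇒ n ≥ 4.9646, so the smallest even n is 6. (n must be even for Simpson's rule.)

6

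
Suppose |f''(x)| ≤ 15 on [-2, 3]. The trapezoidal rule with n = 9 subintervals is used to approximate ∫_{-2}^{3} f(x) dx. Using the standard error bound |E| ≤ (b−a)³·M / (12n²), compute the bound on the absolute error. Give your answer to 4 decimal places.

|E| ≤ (5)³·15 / (12·9²) = 1875/972 = 1.9290.

1.9290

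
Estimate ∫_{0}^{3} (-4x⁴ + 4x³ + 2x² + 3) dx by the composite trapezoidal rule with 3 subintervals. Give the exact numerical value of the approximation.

h = (3 − 0)/3 = 1.
Nodes x₀,…,x₃ = 0, 1, 2, 3.
f(x) = -4x⁴ + 4x³ + 2x² + 3: f₀=3, f₁=5, f₂=-21, f₃=-195.
(h/2)·[f₀ + 2f₁ + 2f₂ + f₃] = 0.5·(-224) = -112.

-112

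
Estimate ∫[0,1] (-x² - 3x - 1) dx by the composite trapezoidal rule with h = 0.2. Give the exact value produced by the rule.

h = (1 − 0)/5 = 0.2.
Nodes x₀,…,x₅ = 0, 0.2, 0.4, 0.6, 0.8, 1.
f(x) = -x² - 3x - 1: f₀=-1, f₁=-1.64, f₂=-2.36, f₃=-3.16, f₄=-4.04, f₅=-5.
(h/2)·[f₀ + 2f₁ + 2f₂ + 2f₃ + 2f₄ + f₅] = 0.1·(-28.4) = -2.84.

-2.84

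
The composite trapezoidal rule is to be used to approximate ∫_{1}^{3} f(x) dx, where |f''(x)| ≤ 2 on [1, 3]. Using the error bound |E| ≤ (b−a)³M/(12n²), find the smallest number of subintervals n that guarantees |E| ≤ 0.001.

37

Need 16/(12n²) ≤ 0.001.
n² ≥ 16/(12·0.001) = 1333.33 ⇒ n ≥ 36.5148, so the smallest n is 37.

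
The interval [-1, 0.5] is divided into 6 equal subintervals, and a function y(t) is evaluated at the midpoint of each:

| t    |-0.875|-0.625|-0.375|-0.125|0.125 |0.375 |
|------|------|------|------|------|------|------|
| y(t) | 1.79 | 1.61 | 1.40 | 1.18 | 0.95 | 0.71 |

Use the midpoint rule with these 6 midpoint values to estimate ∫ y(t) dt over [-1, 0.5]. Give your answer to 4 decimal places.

h = 0.25, n = 6.
h·[y(m₁) + y(m₂) + y(m₃) + y(m₄) + y(m₅) + y(m₆)] = 0.25·(7.64) = 1.9100.

1.9100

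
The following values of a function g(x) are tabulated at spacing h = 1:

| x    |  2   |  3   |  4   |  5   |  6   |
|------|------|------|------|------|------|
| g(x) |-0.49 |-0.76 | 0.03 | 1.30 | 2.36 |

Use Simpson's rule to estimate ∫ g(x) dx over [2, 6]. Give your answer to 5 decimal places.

1.36333

h = 1, n = 4.
(h/3)·[y₀ + 4y₁ + 2y₂ + 4y₃ + y₄] = 0.333333·(4.09) = 1.36333.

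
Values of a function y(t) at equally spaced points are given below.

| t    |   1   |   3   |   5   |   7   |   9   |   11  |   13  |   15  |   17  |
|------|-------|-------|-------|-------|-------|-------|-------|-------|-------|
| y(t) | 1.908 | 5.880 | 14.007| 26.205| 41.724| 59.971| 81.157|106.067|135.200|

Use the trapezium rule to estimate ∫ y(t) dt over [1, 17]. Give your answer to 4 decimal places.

h = 2, n = 8.
(h/2)·[y₀ + 2y₁ + 2y₂ + 2y₃ + 2y₄ + 2y₅ + 2y₆ + 2y₇ + y₈] = 1·(807.130) = 807.1300.

807.1300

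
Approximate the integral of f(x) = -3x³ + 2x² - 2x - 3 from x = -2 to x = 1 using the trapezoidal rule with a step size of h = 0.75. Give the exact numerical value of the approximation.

13.078125

h = (1 − (-2))/4 = 0.75.
Nodes x₀,…,x₄ = -2, -1.25, -0.5, 0.25, 1.
f(x) = -3x³ + 2x² - 2x - 3: f₀=33, f₁=8.484375, f₂=-1.125, f₃=-3.421875, f₄=-6.
(h/2)·[f₀ + 2f₁ + 2f₂ + 2f₃ + f₄] = 0.375·(34.875) = 13.078125.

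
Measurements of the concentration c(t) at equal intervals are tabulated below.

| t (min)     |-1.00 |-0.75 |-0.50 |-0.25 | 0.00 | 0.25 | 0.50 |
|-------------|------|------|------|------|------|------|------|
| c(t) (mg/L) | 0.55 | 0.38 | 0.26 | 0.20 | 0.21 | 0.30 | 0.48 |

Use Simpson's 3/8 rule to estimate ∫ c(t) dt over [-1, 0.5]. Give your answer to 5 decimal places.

h = 0.25, n = 6.
(3h/8)·[y₀ + 3y₁ + 3y₂ + 2y₃ + 3y₄ + 3y₅ + y₆] = 0.09375·(4.88) = 0.45750.

0.45750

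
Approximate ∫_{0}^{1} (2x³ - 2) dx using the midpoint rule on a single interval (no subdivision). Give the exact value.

M = (b−a)·f(0.5) = 1·(-1.75) = -1.75.

-1.75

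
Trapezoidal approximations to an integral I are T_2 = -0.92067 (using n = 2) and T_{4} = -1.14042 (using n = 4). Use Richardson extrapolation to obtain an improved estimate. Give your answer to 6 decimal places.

-1.213670

R = (4·T_{4} − T_2) / 3 = (4·(-1.14042) − (-0.92067))/3 = (-3.64101)/3 = -1.213670.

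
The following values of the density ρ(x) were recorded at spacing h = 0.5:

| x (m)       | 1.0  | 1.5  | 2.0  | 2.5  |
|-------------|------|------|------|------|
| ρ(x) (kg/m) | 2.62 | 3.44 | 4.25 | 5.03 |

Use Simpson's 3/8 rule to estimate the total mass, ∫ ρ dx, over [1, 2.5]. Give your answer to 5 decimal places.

h = 0.5, n = 3.
(3h/8)·[y₀ + 3y₁ + 3y₂ + y₃] = 0.1875·(30.72) = 5.76000.

5.76000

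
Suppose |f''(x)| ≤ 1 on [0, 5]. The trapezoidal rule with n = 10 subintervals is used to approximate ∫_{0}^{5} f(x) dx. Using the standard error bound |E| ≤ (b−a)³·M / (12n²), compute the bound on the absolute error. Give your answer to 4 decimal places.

0.1042

|E| ≤ (5)³·1 / (12·10²) = 125/1200 = 0.1042.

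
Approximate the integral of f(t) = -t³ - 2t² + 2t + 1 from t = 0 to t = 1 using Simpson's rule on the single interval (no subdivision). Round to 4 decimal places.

1.0833

S = (b−a)/6 · [f(0) + 4f(0.5) + f(1)] = 0.166667·[1 + 4·1.375 + 0] = 1.0833.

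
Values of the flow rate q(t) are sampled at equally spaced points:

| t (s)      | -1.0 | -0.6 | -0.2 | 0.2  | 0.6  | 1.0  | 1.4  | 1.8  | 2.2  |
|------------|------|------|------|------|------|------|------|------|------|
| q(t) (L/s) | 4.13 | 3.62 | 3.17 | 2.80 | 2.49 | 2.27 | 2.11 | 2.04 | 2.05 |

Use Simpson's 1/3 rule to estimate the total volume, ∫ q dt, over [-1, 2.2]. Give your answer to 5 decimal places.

8.61867

h = 0.4, n = 8.
(h/3)·[y₀ + 4y₁ + 2y₂ + 4y₃ + 2y₄ + 4y₅ + 2y₆ + 4y₇ + y₈] = 0.133333·(64.64) = 8.61867.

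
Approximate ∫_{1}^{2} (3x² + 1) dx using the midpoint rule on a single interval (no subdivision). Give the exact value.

M = (b−a)·f(1.5) = 1·(7.75) = 7.75.

7.75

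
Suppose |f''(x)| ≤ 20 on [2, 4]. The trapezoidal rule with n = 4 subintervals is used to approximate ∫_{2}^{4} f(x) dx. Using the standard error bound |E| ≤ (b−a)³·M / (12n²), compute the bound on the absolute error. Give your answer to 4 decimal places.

|E| ≤ (2)³·20 / (12·4²) = 160/192 = 0.8333.

0.8333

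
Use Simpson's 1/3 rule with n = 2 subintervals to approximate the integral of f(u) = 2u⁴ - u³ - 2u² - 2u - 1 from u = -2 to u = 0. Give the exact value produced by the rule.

h = (0 − (-2))/2 = 1.
Nodes u₀,…,u₂ = -2, -1, 0.
f(u) = 2u⁴ - u³ - 2u² - 2u - 1: f₀=35, f₁=2, f₂=-1.
(h/3)·[f₀ + 4f₁ + f₂] = 0.333333·(42) = 14.

14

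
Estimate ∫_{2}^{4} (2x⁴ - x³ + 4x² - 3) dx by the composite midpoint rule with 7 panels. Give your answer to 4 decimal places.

404.0117

h = (4 − 2)/7 = 0.285714.
Midpoints m₁,…,m₇ = 2.142857, 2.428571, 2.714286, 3, 3.285714, 3.571429, 3.857143.
f(m₁)=47.697626, f(m₂)=75.840067, f(m₃)=115.027905, f(m₄)=168, f(m₅)=237.815077, f(m₆)=327.851728, f(m₇)=441.808413.
h·[f(m₁) + f(m₂) + f(m₃) + f(m₄) + f(m₅) + f(m₆) + f(m₇)] = 0.285714·(1414.040816) = 404.0117.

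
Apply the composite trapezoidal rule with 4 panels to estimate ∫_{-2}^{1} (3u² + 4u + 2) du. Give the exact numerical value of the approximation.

h = (1 − (-2))/4 = 0.75.
Nodes u₀,…,u₄ = -2, -1.25, -0.5, 0.25, 1.
f(u) = 3u² + 4u + 2: f₀=6, f₁=1.6875, f₂=0.75, f₃=3.1875, f₄=9.
(h/2)·[f₀ + 2f₁ + 2f₂ + 2f₃ + f₄] = 0.375·(26.25) = 9.84375.

9.84375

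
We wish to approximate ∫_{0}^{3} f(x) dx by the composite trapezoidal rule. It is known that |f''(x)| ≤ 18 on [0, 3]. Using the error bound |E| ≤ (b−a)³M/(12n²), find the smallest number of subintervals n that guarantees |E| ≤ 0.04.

32

Need 486/(12n²) ≤ 0.04.
n² ≥ 486/(12·0.04) = 1012.5 ⇒ n ≥ 31.8198, so the smallest n is 32.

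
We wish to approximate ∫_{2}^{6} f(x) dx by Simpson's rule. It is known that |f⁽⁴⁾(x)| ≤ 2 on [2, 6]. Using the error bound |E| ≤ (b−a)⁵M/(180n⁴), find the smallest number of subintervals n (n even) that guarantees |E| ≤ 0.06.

4

Need 2048/(180n⁴) ≤ 0.06.
n⁴ ≥ 2048/(180·0.06) = 189.63 ⇒ n ≥ 3.7109, so the smallest even n is 4. (n must be even for Simpson's rule.)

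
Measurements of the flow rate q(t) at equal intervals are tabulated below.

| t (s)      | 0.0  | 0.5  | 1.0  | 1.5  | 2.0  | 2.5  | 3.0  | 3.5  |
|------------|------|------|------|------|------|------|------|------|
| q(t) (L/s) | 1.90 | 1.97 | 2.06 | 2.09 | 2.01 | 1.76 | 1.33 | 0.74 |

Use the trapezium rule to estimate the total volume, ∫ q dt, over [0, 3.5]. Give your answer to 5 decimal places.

6.27000

h = 0.5, n = 7.
(h/2)·[y₀ + 2y₁ + 2y₂ + 2y₃ + 2y₄ + 2y₅ + 2y₆ + y₇] = 0.25·(25.08) = 6.27000.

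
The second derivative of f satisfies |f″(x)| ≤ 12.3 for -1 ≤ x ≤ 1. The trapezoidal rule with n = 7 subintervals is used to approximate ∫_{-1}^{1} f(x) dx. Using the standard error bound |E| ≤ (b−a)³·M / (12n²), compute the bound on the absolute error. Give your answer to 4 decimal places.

|E| ≤ (2)³·12.3 / (12·7²) = 98.4/588 = 0.1673.

0.1673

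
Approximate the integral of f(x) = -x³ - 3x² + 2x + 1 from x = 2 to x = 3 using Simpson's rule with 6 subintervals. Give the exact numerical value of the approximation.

-29.25

h = (3 − 2)/6 = 0.166667.
Nodes x₀,…,x₆ = 2, 2.166667, 2.333333, 2.5, 2.666667, 2.833333, 3.
f(x) = -x³ - 3x² + 2x + 1: f₀=-15, f₁=-18.921296, f₂=-23.370370, f₃=-28.375, f₄=-33.962963, f₅=-40.162037, f₆=-47.
(h/3)·[f₀ + 4f₁ + 2f₂ + 4f₃ + 2f₄ + 4f₅ + f₆] = 0.055556·(-526.5) = -29.25.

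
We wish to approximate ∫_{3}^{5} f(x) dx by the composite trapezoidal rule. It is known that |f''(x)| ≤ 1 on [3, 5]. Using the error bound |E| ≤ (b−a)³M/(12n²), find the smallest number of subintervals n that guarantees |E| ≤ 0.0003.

Need 8/(12n²) ≤ 0.0003.
n² ≥ 8/(12·0.0003) = 2222.22 ⇒ n ≥ 47.1405, so the smallest n is 48.

48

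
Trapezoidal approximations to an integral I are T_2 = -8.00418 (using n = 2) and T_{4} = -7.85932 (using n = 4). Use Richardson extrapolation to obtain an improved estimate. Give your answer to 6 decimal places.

-7.811033

R = (4·T_{4} − T_2) / 3 = (4·(-7.85932) − (-8.00418))/3 = (-23.43310)/3 = -7.811033.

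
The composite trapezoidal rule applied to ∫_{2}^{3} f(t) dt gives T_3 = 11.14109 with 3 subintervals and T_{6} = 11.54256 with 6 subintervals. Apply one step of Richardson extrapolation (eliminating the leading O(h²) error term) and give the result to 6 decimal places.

11.676383

R = (4·T_{6} − T_3) / 3 = (4·11.54256 − 11.14109)/3 = (35.02915)/3 = 11.676383.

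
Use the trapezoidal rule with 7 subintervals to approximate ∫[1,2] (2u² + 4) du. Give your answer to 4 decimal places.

h = (2 − 1)/7 = 0.142857.
Nodes u₀,…,u₇ = 1, 1.142857, 1.285714, 1.428571, 1.571429, 1.714286, 1.857143, 2.
f(u) = 2u² + 4: f₀=6, f₁=6.612245, f₂=7.306122, f₃=8.081633, f₄=8.938776, f₅=9.877551, f₆=10.897959, f₇=12.
(h/2)·[f₀ + 2f₁ + 2f₂ + 2f₃ + 2f₄ + 2f₅ + 2f₆ + f₇] = 0.071429·(121.428571) = 8.6735.

8.6735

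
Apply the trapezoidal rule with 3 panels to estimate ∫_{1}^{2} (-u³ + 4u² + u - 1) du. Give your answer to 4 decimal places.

h = (2 − 1)/3 = 0.333333.
Nodes u₀,…,u₃ = 1, 1.333333, 1.666667, 2.
f(u) = -u³ + 4u² + u - 1: f₀=3, f₁=5.074074, f₂=7.148148, f₃=9.
(h/2)·[f₀ + 2f₁ + 2f₂ + f₃] = 0.166667·(36.444444) = 6.0741.

6.0741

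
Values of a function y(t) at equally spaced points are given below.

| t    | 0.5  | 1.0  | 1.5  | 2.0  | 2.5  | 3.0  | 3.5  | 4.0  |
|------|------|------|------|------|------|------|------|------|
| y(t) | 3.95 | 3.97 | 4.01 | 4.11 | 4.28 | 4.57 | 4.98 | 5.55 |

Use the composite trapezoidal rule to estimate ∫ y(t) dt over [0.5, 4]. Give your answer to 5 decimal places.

15.33500

h = 0.5, n = 7.
(h/2)·[y₀ + 2y₁ + 2y₂ + 2y₃ + 2y₄ + 2y₅ + 2y₆ + y₇] = 0.25·(61.34) = 15.33500.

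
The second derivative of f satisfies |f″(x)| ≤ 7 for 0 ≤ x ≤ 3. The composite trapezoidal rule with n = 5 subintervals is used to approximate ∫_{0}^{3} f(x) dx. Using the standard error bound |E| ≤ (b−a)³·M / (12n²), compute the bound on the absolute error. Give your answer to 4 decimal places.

|E| ≤ (3)³·7 / (12·5²) = 189/300 = 0.6300.

0.6300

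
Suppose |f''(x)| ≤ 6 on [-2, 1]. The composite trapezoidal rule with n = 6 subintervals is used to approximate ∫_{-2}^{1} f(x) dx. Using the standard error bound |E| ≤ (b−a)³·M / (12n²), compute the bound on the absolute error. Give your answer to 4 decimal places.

|E| ≤ (3)³·6 / (12·6²) = 162/432 = 0.3750.

0.3750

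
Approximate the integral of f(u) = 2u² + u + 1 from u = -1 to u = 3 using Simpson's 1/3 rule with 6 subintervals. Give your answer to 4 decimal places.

26.6667

h = (3 − (-1))/6 = 0.666667.
Nodes u₀,…,u₆ = -1, -0.333333, 0.333333, 1, 1.666667, 2.333333, 3.
f(u) = 2u² + u + 1: f₀=2, f₁=0.888889, f₂=1.555556, f₃=4, f₄=8.222222, f₅=14.222222, f₆=22.
(h/3)·[f₀ + 4f₁ + 2f₂ + 4f₃ + 2f₄ + 4f₅ + f₆] = 0.222222·(120) = 26.6667.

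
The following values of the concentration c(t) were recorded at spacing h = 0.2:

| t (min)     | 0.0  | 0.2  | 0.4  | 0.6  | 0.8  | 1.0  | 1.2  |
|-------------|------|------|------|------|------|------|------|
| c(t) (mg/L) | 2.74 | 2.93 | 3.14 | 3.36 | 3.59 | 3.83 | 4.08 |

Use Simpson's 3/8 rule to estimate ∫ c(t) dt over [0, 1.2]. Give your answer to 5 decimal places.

4.05075

h = 0.2, n = 6.
(3h/8)·[y₀ + 3y₁ + 3y₂ + 2y₃ + 3y₄ + 3y₅ + y₆] = 0.075·(54.01) = 4.05075.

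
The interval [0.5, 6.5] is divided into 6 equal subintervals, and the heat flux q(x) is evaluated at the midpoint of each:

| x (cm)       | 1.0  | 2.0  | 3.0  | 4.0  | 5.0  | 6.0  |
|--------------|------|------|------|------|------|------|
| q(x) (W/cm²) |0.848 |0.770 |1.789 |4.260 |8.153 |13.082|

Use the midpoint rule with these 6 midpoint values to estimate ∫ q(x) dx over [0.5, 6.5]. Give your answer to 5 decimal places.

28.90200

h = 1, n = 6.
h·[y(m₁) + y(m₂) + y(m₃) + y(m₄) + y(m₅) + y(m₆)] = 1·(28.902) = 28.90200.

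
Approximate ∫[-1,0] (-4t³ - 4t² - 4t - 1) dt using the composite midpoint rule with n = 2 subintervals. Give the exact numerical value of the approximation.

h = (0 − (-1))/2 = 0.5.
Midpoints m₁,…,m₂ = -0.75, -0.25.
f(m₁)=1.4375, f(m₂)=-0.1875.
h·[f(m₁) + f(m₂)] = 0.5·(1.25) = 0.625.

0.625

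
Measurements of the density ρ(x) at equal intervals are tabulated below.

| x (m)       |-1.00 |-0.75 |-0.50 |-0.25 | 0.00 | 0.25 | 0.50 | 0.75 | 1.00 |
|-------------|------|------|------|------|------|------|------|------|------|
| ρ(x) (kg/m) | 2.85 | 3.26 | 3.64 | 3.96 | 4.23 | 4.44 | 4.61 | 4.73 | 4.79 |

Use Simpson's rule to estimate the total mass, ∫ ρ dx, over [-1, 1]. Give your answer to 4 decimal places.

8.1800

h = 0.25, n = 8.
(h/3)·[y₀ + 4y₁ + 2y₂ + 4y₃ + 2y₄ + 4y₅ + 2y₆ + 4y₇ + y₈] = 0.083333·(98.16) = 8.1800.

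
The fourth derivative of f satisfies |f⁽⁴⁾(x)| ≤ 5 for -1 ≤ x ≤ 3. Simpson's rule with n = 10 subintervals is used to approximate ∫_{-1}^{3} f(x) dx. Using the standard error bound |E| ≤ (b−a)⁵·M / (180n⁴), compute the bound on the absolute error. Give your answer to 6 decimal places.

0.002844

|E| ≤ (4)⁵·5 / (180·10⁴) = 5120/1800000 = 0.002844.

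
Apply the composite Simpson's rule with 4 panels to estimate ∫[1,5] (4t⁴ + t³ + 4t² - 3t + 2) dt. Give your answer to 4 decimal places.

h = (5 − 1)/4 = 1.
Nodes t₀,…,t₄ = 1, 2, 3, 4, 5.
f(t) = 4t⁴ + t³ + 4t² - 3t + 2: f₀=8, f₁=84, f₂=380, f₃=1142, f₄=2712.
(h/3)·[f₀ + 4f₁ + 2f₂ + 4f₃ + f₄] = 0.333333·(8384) = 2794.6667.

2794.6667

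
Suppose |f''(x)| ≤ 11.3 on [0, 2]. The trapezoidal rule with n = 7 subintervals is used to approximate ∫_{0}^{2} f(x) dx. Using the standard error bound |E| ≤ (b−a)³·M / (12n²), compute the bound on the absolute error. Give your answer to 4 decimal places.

0.1537

|E| ≤ (2)³·11.3 / (12·7²) = 90.4/588 = 0.1537.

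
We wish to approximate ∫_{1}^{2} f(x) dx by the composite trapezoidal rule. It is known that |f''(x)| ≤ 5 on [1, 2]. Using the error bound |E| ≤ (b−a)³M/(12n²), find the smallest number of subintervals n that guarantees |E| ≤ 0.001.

21

Need 5/(12n²) ≤ 0.001.
n² ≥ 5/(12·0.001) = 416.667 ⇒ n ≥ 20.4124, so the smallest n is 21.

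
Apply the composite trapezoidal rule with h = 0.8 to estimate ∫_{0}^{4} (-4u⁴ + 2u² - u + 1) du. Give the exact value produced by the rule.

-834.07488

h = (4 − 0)/5 = 0.8.
Nodes u₀,…,u₅ = 0, 0.8, 1.6, 2.4, 3.2, 4.
f(u) = -4u⁴ + 2u² - u + 1: f₀=1, f₁=-0.1584, f₂=-21.6944, f₃=-122.5904, f₄=-401.1504, f₅=-995.
(h/2)·[f₀ + 2f₁ + 2f₂ + 2f₃ + 2f₄ + f₅] = 0.4·(-2085.1872) = -834.07488.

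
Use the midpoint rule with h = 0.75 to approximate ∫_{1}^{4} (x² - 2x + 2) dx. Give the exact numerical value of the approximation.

h = (4 − 1)/4 = 0.75.
Midpoints m₁,…,m₄ = 1.375, 2.125, 2.875, 3.625.
f(m₁)=1.140625, f(m₂)=2.265625, f(m₃)=4.515625, f(m₄)=7.890625.
h·[f(m₁) + f(m₂) + f(m₃) + f(m₄)] = 0.75·(15.8125) = 11.859375.

11.859375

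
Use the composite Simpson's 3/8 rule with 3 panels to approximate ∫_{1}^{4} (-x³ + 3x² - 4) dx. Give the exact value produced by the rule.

h = (4 − 1)/3 = 1.
Nodes x₀,…,x₃ = 1, 2, 3, 4.
f(x) = -x³ + 3x² - 4: f₀=-2, f₁=0, f₂=-4, f₃=-20.
(3h/8)·[f₀ + 3f₁ + 3f₂ + f₃] = 0.375·(-34) = -12.75.

-12.75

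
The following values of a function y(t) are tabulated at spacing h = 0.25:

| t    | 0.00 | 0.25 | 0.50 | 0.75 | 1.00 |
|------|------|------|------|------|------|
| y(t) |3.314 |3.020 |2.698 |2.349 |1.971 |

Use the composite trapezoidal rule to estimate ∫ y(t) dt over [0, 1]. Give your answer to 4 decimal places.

2.6774

h = 0.25, n = 4.
(h/2)·[y₀ + 2y₁ + 2y₂ + 2y₃ + y₄] = 0.125·(21.419) = 2.6774.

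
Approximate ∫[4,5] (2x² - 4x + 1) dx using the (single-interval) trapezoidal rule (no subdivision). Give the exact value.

24

T = (b−a)/2 · [f(4) + f(5)] = 0.5·[17 + 31] = 24.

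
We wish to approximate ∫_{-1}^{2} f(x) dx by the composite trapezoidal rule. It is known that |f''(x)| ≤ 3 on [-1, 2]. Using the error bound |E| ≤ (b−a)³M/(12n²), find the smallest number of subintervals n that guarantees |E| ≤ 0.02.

19

Need 81/(12n²) ≤ 0.02.
n² ≥ 81/(12·0.02) = 337.5 ⇒ n ≥ 18.3712, so the smallest n is 19.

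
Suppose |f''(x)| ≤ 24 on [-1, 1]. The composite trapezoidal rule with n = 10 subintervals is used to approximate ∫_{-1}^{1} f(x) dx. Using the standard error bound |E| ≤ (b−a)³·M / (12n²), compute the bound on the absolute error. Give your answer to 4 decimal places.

|E| ≤ (2)³·24 / (12·10²) = 192/1200 = 0.1600.

0.1600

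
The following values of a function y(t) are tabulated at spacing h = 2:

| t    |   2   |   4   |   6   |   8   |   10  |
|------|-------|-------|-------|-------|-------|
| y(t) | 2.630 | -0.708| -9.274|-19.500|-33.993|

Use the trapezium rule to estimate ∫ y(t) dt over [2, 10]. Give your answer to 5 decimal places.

-90.32700

h = 2, n = 4.
(h/2)·[y₀ + 2y₁ + 2y₂ + 2y₃ + y₄] = 1·(-90.327) = -90.32700.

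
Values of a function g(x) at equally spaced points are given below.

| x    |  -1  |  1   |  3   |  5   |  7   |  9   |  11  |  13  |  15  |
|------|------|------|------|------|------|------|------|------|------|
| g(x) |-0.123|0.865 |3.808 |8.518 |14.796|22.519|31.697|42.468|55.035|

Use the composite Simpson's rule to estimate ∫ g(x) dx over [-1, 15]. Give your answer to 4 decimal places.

301.9960

h = 2, n = 8.
(h/3)·[y₀ + 4y₁ + 2y₂ + 4y₃ + 2y₄ + 4y₅ + 2y₆ + 4y₇ + y₈] = 0.666667·(452.994) = 301.9960.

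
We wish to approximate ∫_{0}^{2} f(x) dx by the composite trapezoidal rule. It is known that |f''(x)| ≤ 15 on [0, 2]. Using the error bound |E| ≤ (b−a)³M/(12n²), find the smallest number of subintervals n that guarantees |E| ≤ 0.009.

Need 120/(12n²) ≤ 0.009.
n² ≥ 120/(12·0.009) = 1111.11 ⇒ n ≥ 33.3333, so the smallest n is 34.

34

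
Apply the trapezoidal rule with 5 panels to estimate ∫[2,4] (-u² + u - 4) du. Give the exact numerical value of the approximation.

-20.72

h = (4 − 2)/5 = 0.4.
Nodes u₀,…,u₅ = 2, 2.4, 2.8, 3.2, 3.6, 4.
f(u) = -u² + u - 4: f₀=-6, f₁=-7.36, f₂=-9.04, f₃=-11.04, f₄=-13.36, f₅=-16.
(h/2)·[f₀ + 2f₁ + 2f₂ + 2f₃ + 2f₄ + f₅] = 0.2·(-103.6) = -20.72.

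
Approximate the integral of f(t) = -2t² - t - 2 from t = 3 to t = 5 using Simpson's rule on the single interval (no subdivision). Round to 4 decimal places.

-77.3333

S = (b−a)/6 · [f(3) + 4f(4) + f(5)] = 0.333333·[(-23) + 4·(-38) + (-57)] = -77.3333.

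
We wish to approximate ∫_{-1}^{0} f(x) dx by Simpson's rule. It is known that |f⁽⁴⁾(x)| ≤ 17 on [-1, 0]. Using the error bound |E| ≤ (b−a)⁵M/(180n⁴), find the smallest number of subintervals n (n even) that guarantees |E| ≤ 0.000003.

Need 17/(180n⁴) ≤ 0.000003.
n⁴ ≥ 17/(180·0.000003) = 31481.5 ⇒ n ≥ 13.3203, so the smallest even n is 14. (n must be even for Simpson's rule.)

14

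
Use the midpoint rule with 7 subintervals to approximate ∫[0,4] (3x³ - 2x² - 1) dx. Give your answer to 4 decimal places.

h = (4 − 0)/7 = 0.571429.
Midpoints m₁,…,m₇ = 0.285714, 0.857143, 1.428571, 2, 2.571429, 3.142857, 3.714286.
f(m₁)=-1.093294, f(m₂)=-0.580175, f(m₃)=3.664723, f(m₄)=15, f(m₅)=36.784257, f(m₆)=72.376093, f(m₇)=125.134111.
h·[f(m₁) + f(m₂) + f(m₃) + f(m₄) + f(m₅) + f(m₆) + f(m₇)] = 0.571429·(251.285714) = 143.5918.

143.5918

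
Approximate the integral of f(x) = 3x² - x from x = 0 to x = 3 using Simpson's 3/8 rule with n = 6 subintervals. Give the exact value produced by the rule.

22.5

h = (3 − 0)/6 = 0.5.
Nodes x₀,…,x₆ = 0, 0.5, 1, 1.5, 2, 2.5, 3.
f(x) = 3x² - x: f₀=0, f₁=0.25, f₂=2, f₃=5.25, f₄=10, f₅=16.25, f₆=24.
(3h/8)·[f₀ + 3f₁ + 3f₂ + 2f₃ + 3f₄ + 3f₅ + f₆] = 0.1875·(120) = 22.5.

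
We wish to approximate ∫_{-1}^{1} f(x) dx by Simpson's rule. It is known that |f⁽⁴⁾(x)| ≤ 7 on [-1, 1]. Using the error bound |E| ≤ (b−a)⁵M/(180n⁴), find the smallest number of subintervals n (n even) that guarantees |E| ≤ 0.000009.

20

Need 224/(180n⁴) ≤ 0.000009.
n⁴ ≥ 224/(180·0.000009) = 138272 ⇒ n ≥ 19.2834, so the smallest even n is 20. (n must be even for Simpson's rule.)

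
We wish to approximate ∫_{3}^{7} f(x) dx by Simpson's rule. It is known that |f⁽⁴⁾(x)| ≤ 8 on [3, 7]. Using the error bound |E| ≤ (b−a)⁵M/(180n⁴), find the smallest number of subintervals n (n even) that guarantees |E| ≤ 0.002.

14

Need 8192/(180n⁴) ≤ 0.002.
n⁴ ≥ 8192/(180·0.002) = 22755.6 ⇒ n ≥ 12.2821, so the smallest even n is 14. (n must be even for Simpson's rule.)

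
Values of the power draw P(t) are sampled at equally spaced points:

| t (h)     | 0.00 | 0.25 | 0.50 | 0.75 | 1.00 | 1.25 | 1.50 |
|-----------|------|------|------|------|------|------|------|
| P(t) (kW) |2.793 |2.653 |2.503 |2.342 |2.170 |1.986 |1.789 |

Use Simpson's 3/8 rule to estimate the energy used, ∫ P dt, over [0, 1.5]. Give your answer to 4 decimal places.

3.4877

h = 0.25, n = 6.
(3h/8)·[y₀ + 3y₁ + 3y₂ + 2y₃ + 3y₄ + 3y₅ + y₆] = 0.09375·(37.202) = 3.4877.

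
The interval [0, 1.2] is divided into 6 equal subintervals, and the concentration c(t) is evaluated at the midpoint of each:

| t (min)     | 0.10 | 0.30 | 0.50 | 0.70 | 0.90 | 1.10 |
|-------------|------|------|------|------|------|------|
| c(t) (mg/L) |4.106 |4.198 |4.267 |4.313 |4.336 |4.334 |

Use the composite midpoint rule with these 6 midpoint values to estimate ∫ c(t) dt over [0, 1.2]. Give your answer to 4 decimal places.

h = 0.2, n = 6.
h·[y(m₁) + y(m₂) + y(m₃) + y(m₄) + y(m₅) + y(m₆)] = 0.2·(25.554) = 5.1108.

5.1108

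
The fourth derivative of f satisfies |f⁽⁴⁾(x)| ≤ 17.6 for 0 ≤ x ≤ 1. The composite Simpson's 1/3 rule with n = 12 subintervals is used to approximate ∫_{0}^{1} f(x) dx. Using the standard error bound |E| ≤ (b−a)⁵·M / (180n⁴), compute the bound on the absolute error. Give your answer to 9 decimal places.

0.000004715

|E| ≤ (1)⁵·17.6 / (180·12⁴) = 17.6/3732480 = 0.000004715.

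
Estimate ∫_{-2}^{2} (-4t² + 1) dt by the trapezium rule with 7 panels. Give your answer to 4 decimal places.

-18.2041

h = (2 − (-2))/7 = 0.571429.
Nodes t₀,…,t₇ = -2, -1.428571, -0.857143, -0.285714, 0.285714, 0.857143, 1.428571, 2.
f(t) = -4t² + 1: f₀=-15, f₁=-7.163265, f₂=-1.938776, f₃=0.673469, f₄=0.673469, f₅=-1.938776, f₆=-7.163265, f₇=-15.
(h/2)·[f₀ + 2f₁ + 2f₂ + 2f₃ + 2f₄ + 2f₅ + 2f₆ + f₇] = 0.285714·(-63.714286) = -18.2041.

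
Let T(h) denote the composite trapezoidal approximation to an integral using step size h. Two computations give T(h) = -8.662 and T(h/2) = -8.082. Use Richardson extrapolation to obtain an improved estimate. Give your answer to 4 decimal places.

-7.8887

R = (4·T(h/2) − T(h)) / 3 = (4·(-8.082) − (-8.662))/3 = (-23.666)/3 = -7.8887.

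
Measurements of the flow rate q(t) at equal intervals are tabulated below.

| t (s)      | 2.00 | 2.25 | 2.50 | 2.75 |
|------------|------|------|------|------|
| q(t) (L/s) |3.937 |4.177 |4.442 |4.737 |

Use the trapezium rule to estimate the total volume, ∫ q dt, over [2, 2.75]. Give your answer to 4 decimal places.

h = 0.25, n = 3.
(h/2)·[y₀ + 2y₁ + 2y₂ + y₃] = 0.125·(25.912) = 3.2390.

3.2390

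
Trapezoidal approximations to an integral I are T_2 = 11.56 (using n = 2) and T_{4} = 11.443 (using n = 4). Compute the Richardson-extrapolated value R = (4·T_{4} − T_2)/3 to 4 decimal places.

R = (4·T_{4} − T_2) / 3 = (4·11.443 − 11.56)/3 = (34.212)/3 = 11.4040.

11.4040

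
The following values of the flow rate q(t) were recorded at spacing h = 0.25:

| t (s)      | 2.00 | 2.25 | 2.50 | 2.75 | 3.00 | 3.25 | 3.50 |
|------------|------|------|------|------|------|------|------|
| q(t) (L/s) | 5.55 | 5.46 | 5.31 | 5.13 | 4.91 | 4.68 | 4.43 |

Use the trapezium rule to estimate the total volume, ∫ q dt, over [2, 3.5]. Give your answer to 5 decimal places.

7.62000

h = 0.25, n = 6.
(h/2)·[y₀ + 2y₁ + 2y₂ + 2y₃ + 2y₄ + 2y₅ + y₆] = 0.125·(60.96) = 7.62000.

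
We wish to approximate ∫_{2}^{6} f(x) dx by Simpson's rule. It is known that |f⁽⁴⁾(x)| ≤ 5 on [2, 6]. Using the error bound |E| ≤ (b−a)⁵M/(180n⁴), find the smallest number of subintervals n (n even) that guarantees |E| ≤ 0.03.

6

Need 5120/(180n⁴) ≤ 0.03.
n⁴ ≥ 5120/(180·0.03) = 948.148 ⇒ n ≥ 5.5491, so the smallest even n is 6. (n must be even for Simpson's rule.)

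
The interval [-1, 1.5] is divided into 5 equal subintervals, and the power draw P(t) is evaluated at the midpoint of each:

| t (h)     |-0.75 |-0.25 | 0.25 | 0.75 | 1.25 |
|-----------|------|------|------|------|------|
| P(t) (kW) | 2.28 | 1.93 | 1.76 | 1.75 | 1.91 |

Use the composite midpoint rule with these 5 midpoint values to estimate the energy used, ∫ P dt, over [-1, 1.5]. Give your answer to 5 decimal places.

h = 0.5, n = 5.
h·[y(m₁) + y(m₂) + y(m₃) + y(m₄) + y(m₅)] = 0.5·(9.63) = 4.81500.

4.81500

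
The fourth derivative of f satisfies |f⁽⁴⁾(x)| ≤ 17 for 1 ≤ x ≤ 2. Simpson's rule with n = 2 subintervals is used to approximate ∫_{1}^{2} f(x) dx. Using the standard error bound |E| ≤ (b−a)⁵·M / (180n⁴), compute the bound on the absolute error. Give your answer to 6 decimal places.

|E| ≤ (1)⁵·17 / (180·2⁴) = 17/2880 = 0.005903.

0.005903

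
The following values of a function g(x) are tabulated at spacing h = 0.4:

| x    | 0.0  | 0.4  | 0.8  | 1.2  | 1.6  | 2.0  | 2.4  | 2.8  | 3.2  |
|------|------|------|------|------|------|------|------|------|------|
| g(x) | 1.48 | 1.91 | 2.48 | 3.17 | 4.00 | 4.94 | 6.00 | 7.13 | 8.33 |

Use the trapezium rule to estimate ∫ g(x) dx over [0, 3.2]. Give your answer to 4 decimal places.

h = 0.4, n = 8.
(h/2)·[y₀ + 2y₁ + 2y₂ + 2y₃ + 2y₄ + 2y₅ + 2y₆ + 2y₇ + y₈] = 0.2·(69.07) = 13.8140.

13.8140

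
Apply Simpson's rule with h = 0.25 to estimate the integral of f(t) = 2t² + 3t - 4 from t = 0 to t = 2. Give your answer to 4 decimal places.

3.3333

h = (2 − 0)/8 = 0.25.
Nodes t₀,…,t₈ = 0, 0.25, 0.5, 0.75, 1, 1.25, 1.5, 1.75, 2.
f(t) = 2t² + 3t - 4: f₀=-4, f₁=-3.125, f₂=-2, f₃=-0.625, f₄=1, f₅=2.875, f₆=5, f₇=7.375, f₈=10.
(h/3)·[f₀ + 4f₁ + 2f₂ + 4f₃ + 2f₄ + 4f₅ + 2f₆ + 4f₇ + f₈] = 0.083333·(40) = 3.3333.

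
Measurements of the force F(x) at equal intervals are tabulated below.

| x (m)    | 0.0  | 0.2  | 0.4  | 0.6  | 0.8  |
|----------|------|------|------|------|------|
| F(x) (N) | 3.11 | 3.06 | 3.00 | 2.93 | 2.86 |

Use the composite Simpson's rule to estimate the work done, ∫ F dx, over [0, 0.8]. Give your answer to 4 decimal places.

h = 0.2, n = 4.
(h/3)·[y₀ + 4y₁ + 2y₂ + 4y₃ + y₄] = 0.066667·(35.93) = 2.3953.

2.3953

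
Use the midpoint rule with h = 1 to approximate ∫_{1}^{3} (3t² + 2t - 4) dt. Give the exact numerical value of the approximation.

25.5

h = (3 − 1)/2 = 1.
Midpoints m₁,…,m₂ = 1.5, 2.5.
f(m₁)=5.75, f(m₂)=19.75.
h·[f(m₁) + f(m₂)] = 1·(25.5) = 25.5.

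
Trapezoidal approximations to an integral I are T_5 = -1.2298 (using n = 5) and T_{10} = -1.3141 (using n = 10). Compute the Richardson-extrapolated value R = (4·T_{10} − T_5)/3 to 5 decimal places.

-1.34220

R = (4·T_{10} − T_5) / 3 = (4·(-1.3141) − (-1.2298))/3 = (-4.0266)/3 = -1.34220.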